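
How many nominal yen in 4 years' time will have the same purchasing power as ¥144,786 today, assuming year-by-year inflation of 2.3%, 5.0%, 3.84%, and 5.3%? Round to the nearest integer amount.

Cumulative price-level factor: 1.023 × 1.050 × 1.0384 × 1.053 ≈ 1.1745134201.
Multiplying ¥144,786 by the price-level factor gives the future nominal sum.

¥170,053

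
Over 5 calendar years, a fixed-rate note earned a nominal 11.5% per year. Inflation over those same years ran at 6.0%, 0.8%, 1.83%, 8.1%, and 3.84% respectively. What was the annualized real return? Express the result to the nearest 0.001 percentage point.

Cumulative inflation factor: 1.060 × 1.008 × 1.0183 × 1.081 × 1.0384 ≈ 1.22133.
Nominal growth factor: 1.72335. Real growth factor = 1.72335 / 1.22133 ≈ 1.41105.
Annualized: 1.41105^(1/5) − 1 ≈ 0.07129.

7.129%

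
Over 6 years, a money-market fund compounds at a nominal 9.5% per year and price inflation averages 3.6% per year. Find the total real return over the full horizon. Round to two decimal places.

39.42%

The annual real rate is (1+9.5%)/(1+3.6%) − 1 = 5.6950%.
Compounded over 6 years: (1 + 0.056950)^6 − 1 ≈ 0.39420.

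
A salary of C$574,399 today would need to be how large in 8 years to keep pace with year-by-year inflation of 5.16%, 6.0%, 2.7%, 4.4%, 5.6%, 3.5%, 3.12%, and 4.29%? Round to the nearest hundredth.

Cumulative price-level factor: 1.0516 × 1.060 × 1.027 × 1.044 × 1.056 × 1.035 × 1.0312 × 1.0429 ≈ 1.4048088184.
The nominal amount required is C$574,399 scaled up by that factor.

C$806,920.78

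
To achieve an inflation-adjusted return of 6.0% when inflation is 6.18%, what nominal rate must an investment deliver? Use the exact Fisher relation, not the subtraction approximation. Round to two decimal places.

12.55%

By the Fisher equation, 1 + r_nom = (1 + 6.0%)(1 + 6.18%) = 1.060 × 1.0618 = 1.125508.
So r_nom = 12.5508%.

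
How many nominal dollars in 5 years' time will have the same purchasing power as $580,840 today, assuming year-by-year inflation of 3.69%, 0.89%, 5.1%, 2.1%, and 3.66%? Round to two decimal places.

$675,898.02

Cumulative price-level factor: 1.0369 × 1.0089 × 1.051 × 1.021 × 1.0366 ≈ 1.1636561232.
Multiplying $580,840 by the price-level factor gives the future nominal sum.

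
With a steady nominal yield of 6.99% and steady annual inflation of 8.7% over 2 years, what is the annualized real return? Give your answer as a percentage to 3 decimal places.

-1.573%

With constant rates the annual real return is the same each year: (1+6.99%)/(1+8.7%) − 1 = -0.01573.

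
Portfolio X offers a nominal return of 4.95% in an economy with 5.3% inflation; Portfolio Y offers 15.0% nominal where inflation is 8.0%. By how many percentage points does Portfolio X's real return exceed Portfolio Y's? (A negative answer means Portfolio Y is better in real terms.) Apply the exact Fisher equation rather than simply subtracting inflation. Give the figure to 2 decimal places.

Portfolio X real return: 1.0495/1.053 − 1 = -0.332%.
Portfolio Y real return: 1.150/1.080 − 1 = 6.481%.
Difference: -0.332 − 6.481 = -6.813 pp.

-6.81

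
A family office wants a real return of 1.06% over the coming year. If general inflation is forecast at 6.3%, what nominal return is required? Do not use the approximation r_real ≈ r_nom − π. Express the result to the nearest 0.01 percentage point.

By the Fisher equation, 1 + r_nom = (1 + 1.06%)(1 + 6.3%) = 1.0106 × 1.063 = 1.0742678.
So r_nom = 7.42678%.

7.43%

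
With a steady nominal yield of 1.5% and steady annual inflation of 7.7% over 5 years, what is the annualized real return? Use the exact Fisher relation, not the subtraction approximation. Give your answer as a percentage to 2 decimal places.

With constant rates the annual real return is the same each year: (1+1.5%)/(1+7.7%) − 1 = -0.05757.

-5.76%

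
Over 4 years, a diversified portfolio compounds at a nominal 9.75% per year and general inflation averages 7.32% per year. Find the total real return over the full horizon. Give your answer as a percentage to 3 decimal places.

9.369%

The annual real rate is (1+9.75%)/(1+7.32%) − 1 = 2.2643%.
Compounded over 4 years: (1 + 0.022643)^4 − 1 ≈ 0.09369.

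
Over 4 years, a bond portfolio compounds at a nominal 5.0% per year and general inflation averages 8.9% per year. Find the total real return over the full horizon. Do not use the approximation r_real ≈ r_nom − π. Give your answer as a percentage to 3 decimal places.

The annual real rate is (1+5.0%)/(1+8.9%) − 1 = -3.5813%.
Compounded over 4 years: (1 + -0.035813)^4 − 1 ≈ -0.13574.

-13.574%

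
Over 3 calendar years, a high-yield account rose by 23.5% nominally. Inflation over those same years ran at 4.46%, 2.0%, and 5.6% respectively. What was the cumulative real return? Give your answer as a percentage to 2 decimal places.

9.76%

Cumulative inflation factor: 1.0446 × 1.020 × 1.056 ≈ 1.12516.
Nominal growth factor: 1.23500. Real growth factor = 1.23500 / 1.12516 ≈ 1.09762.
Total real return ≈ 9.7622%.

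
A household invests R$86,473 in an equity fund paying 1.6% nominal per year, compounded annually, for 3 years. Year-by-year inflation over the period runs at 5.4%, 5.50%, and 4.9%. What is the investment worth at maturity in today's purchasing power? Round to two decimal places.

R$77,748.69

Nominal value at maturity: R$86,473 × (1 + 1.6%)^3 ≈ R$90,690.47.
Price-level factor over 3 years: 1.054 × 1.0550 × 1.049 = 1.16645653.
The maturity value deflated by that factor is the answer in today's purchasing power.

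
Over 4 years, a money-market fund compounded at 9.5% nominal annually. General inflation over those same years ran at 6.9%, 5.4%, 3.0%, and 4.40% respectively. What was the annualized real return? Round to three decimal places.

Cumulative inflation factor: 1.069 × 1.054 × 1.030 × 1.0440 ≈ 1.21159.
Nominal growth factor: 1.43766. Real growth factor = 1.43766 / 1.21159 ≈ 1.18659.
Annualized: 1.18659^(1/4) − 1 ≈ 0.04370.

4.370%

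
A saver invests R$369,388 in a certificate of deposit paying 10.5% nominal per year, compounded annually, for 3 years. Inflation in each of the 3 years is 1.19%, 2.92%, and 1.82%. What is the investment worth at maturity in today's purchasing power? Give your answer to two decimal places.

R$470,001.40

Nominal value at maturity: R$369,388 × (1 + 10.5%)^3 ≈ R$498,390.34.
Price-level factor over 3 years: 1.0119 × 1.0292 × 1.0182 ≈ 1.0604018241.
Dividing the nominal maturity value by the price-level factor gives the value in today's money.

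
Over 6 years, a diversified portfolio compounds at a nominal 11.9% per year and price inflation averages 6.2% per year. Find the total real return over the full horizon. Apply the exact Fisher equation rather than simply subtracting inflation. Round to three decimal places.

36.846%

The annual real rate is (1+11.9%)/(1+6.2%) − 1 = 5.3672%.
Compounded over 6 years: (1 + 0.053672)^6 − 1 ≈ 0.36846.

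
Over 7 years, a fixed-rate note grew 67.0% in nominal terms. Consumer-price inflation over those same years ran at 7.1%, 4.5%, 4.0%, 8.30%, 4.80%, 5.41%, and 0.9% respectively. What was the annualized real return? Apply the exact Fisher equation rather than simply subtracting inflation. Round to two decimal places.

2.50%

Cumulative inflation factor: 1.071 × 1.045 × 1.040 × 1.0830 × 1.0480 × 1.0541 × 1.009 ≈ 1.40508.
Nominal growth factor: 1.67000. Real growth factor = 1.67000 / 1.40508 ≈ 1.18854.
Annualized: 1.18854^(1/7) − 1 ≈ 0.02498.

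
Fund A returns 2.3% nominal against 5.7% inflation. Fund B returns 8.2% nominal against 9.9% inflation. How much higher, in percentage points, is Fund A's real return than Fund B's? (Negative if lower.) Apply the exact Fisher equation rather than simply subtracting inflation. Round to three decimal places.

-1.670

Fund A real return: 1.023/1.057 − 1 = -3.2167%.
Fund B real return: 1.082/1.099 − 1 = -1.5469%.
Difference: -3.2167 − (-1.5469) = -1.6698 pp.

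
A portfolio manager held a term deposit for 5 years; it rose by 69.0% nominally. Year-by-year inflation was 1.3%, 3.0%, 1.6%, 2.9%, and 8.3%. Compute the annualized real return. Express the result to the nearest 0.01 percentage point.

Cumulative inflation factor: 1.013 × 1.030 × 1.016 × 1.029 × 1.083 ≈ 1.18137.
Nominal growth factor: 1.69000. Real growth factor = 1.69000 / 1.18137 ≈ 1.43055.
Annualized: 1.43055^(1/5) − 1 ≈ 0.07424.

7.42%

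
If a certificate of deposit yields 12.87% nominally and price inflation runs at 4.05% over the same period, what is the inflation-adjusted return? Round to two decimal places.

8.48%

Real return via the Fisher equation: (1 + 12.87%)/(1 + 4.05%) − 1 = 1.1287/1.0405 − 1 ≈ 0.08477.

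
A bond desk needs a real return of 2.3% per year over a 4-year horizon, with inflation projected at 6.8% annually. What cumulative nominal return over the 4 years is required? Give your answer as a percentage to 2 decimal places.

Required annual nominal rate: (1+2.3%)(1+6.8%) − 1 = 9.2564%.
Cumulative over 4 years: (1 + 0.092564)^4 − 1 ≈ 0.42491.

42.49%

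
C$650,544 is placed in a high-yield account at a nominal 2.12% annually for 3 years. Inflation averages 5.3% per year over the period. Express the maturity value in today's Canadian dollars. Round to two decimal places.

C$593,367.81

Nominal value at maturity: C$650,544 × (1 + 2.12%)^3 ≈ C$692,801.94.
Price-level factor over 3 years: (1 + 5.3%)^3 = 1.167575877.
The maturity value deflated by that factor is the answer in today's purchasing power.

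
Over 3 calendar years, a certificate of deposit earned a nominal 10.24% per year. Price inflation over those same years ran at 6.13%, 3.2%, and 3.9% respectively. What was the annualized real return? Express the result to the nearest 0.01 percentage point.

5.59%

Cumulative inflation factor: 1.0613 × 1.032 × 1.039 ≈ 1.13798.
Nominal growth factor: 1.33973. Real growth factor = 1.33973 / 1.13798 ≈ 1.17729.
Annualized: 1.17729^(1/3) − 1 ≈ 0.05591.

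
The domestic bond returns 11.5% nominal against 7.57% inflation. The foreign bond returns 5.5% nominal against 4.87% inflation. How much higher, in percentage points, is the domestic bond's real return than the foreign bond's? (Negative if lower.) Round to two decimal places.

The domestic bond real return: 1.115/1.0757 − 1 = 3.653%.
The foreign bond real return: 1.055/1.0487 − 1 = 0.601%.
Difference: 3.653 − 0.601 = 3.052 pp.

3.05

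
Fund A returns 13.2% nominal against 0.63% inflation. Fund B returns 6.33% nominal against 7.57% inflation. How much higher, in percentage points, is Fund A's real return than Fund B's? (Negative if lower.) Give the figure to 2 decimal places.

Fund A real return: 1.132/1.0063 − 1 = 12.491%.
Fund B real return: 1.0633/1.0757 − 1 = -1.153%.
Difference: 12.491 − (-1.153) = 13.644 pp.

13.64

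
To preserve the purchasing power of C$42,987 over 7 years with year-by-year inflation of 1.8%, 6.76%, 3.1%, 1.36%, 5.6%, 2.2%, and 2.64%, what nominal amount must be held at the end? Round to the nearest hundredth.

Cumulative price-level factor: 1.018 × 1.0676 × 1.031 × 1.0136 × 1.056 × 1.022 × 1.0264 ≈ 1.2580939319.
The nominal amount required is C$42,987 scaled up by that factor.

C$54,081.68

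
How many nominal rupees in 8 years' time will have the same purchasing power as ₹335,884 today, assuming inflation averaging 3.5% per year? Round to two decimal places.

₹442,295.09

Cumulative price-level factor: (1+3.5%)^8 ≈ 1.3168090370.
Multiplying ₹335,884 by the price-level factor gives the future nominal sum.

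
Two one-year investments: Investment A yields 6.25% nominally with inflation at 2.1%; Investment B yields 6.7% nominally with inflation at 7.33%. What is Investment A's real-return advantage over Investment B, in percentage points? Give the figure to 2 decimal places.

Investment A real return: 1.0625/1.021 − 1 = 4.065%.
Investment B real return: 1.067/1.0733 − 1 = -0.587%.
Difference: 4.065 − (-0.587) = 4.652 pp.

4.65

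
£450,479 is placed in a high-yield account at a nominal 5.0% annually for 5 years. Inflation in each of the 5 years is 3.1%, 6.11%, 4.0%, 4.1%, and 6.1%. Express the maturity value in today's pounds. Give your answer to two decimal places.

£457,516.34

Nominal value at maturity: £450,479 × (1 + 5.0%)^5 ≈ £574,938.04.
Price-level factor over 5 years: 1.031 × 1.0611 × 1.040 × 1.041 × 1.061 ≈ 1.2566502805.
Dividing the nominal maturity value by the price-level factor gives the value in today's money.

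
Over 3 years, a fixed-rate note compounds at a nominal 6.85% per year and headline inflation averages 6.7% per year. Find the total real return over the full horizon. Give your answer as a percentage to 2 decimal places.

The annual real rate is (1+6.85%)/(1+6.7%) − 1 = 0.1406%.
Compounded over 3 years: (1 + 0.001406)^3 − 1 ≈ 0.00422.

0.42%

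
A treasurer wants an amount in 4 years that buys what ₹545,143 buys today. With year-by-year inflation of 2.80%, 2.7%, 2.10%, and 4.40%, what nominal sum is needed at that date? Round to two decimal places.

₹613,479.76

Cumulative price-level factor: 1.0280 × 1.027 × 1.0210 × 1.0440 ≈ 1.1253556585.
Multiplying ₹545,143 by the price-level factor gives the future nominal sum.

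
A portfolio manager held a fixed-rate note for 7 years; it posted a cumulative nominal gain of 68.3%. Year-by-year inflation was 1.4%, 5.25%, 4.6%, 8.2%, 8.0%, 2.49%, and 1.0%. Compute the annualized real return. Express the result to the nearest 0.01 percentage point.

Cumulative inflation factor: 1.014 × 1.0525 × 1.046 × 1.082 × 1.080 × 1.0249 × 1.010 ≈ 1.35035.
Nominal growth factor: 1.68300. Real growth factor = 1.68300 / 1.35035 ≈ 1.24635.
Annualized: 1.24635^(1/7) − 1 ≈ 0.03196.

3.20%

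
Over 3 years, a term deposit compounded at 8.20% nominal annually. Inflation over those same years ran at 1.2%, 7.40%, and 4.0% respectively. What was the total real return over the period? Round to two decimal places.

Cumulative inflation factor: 1.012 × 1.0740 × 1.040 ≈ 1.13036.
Nominal growth factor: 1.26672. Real growth factor = 1.26672 / 1.13036 ≈ 1.12063.
Total real return ≈ 12.0634%.

12.06%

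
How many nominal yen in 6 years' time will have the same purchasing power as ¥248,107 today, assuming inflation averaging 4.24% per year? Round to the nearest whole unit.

Cumulative price-level factor: (1+4.24%)^6 ≈ 1.2829402076.
Multiplying ¥248,107 by the price-level factor gives the future nominal sum.

¥318,306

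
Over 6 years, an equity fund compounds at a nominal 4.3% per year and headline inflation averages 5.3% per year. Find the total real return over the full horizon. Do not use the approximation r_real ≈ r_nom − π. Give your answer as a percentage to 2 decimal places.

-5.56%

The annual real rate is (1+4.3%)/(1+5.3%) − 1 = -0.9497%.
Compounded over 6 years: (1 + -0.009497)^6 − 1 ≈ -0.05564.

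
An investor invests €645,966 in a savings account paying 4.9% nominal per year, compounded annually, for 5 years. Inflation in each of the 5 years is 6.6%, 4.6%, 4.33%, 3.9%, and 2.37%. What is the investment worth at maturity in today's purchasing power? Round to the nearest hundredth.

€663,133.17

Nominal value at maturity: €645,966 × (1 + 4.9%)^5 ≈ €820,516.09.
Price-level factor over 5 years: 1.066 × 1.046 × 1.0433 × 1.039 × 1.0237 ≈ 1.2373322923.
The maturity value deflated by that factor is the answer in today's purchasing power.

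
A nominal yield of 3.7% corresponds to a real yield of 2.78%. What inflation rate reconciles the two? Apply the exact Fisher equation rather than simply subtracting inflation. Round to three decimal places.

0.895%

From (1+r_nom) = (1+r_real)(1+π), we get 1+π = (1 + 3.7%)/(1 + 2.78%) = 1.037/1.0278 ≈ 1.00895.
So π ≈ 0.8951%.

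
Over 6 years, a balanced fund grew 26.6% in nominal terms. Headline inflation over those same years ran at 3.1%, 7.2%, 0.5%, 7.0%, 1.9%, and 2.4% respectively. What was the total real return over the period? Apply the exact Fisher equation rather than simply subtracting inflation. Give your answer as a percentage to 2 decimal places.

2.08%

Cumulative inflation factor: 1.031 × 1.072 × 1.005 × 1.070 × 1.019 × 1.024 ≈ 1.24016.
Nominal growth factor: 1.26600. Real growth factor = 1.26600 / 1.24016 ≈ 1.02084.
Total real return ≈ 2.0837%.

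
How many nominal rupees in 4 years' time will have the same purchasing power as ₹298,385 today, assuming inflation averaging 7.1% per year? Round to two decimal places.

Cumulative price-level factor: (1+7.1%)^4 ≈ 1.3157030557.
The nominal amount required is ₹298,385 scaled up by that factor.

₹392,586.06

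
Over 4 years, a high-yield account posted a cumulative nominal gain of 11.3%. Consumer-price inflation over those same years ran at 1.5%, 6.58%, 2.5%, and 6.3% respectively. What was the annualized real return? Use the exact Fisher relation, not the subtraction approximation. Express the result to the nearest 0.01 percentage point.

-1.42%

Cumulative inflation factor: 1.015 × 1.0658 × 1.025 × 1.063 ≈ 1.17869.
Nominal growth factor: 1.11300. Real growth factor = 1.11300 / 1.17869 ≈ 0.94427.
Annualized: 0.94427^(1/4) − 1 ≈ -0.01423.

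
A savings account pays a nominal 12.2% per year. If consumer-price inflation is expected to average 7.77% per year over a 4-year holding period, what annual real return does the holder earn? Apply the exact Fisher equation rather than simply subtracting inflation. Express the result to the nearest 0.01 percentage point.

With constant rates the annual real return is the same each year: (1+12.2%)/(1+7.77%) − 1 = 0.04111.

4.11%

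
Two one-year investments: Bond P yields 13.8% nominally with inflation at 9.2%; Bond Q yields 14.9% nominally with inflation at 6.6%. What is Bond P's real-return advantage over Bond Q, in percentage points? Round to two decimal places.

-3.57

Bond P real return: 1.138/1.092 − 1 = 4.212%.
Bond Q real return: 1.149/1.066 − 1 = 7.786%.
Difference: 4.212 − 7.786 = -3.574 pp.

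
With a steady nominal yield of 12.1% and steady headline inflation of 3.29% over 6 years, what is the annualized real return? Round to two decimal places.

8.53%

With constant rates the annual real return is the same each year: (1+12.1%)/(1+3.29%) − 1 = 0.08529.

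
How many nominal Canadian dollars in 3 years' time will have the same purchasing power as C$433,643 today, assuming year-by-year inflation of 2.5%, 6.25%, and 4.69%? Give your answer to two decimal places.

Cumulative price-level factor: 1.025 × 1.0625 × 1.0469 ≈ 1.1401395313.
The nominal amount required is C$433,643 scaled up by that factor.

C$494,413.53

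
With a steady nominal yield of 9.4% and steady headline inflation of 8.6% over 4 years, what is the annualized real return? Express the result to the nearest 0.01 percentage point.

0.74%

With constant rates the annual real return is the same each year: (1+9.4%)/(1+8.6%) − 1 = 0.00737.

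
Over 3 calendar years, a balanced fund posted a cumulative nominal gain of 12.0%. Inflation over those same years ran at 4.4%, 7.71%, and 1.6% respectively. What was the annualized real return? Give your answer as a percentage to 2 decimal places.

Cumulative inflation factor: 1.044 × 1.0771 × 1.016 ≈ 1.14248.
Nominal growth factor: 1.12000. Real growth factor = 1.12000 / 1.14248 ≈ 0.98032.
Annualized: 0.98032^(1/3) − 1 ≈ -0.00660.

-0.66%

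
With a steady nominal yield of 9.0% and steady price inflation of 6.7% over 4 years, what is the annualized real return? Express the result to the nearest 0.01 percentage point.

2.16%

With constant rates the annual real return is the same each year: (1+9.0%)/(1+6.7%) − 1 = 0.02156.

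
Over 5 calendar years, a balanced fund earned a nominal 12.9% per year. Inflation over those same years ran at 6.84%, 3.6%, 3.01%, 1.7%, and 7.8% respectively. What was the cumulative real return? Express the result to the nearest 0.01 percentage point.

46.74%

Cumulative inflation factor: 1.0684 × 1.036 × 1.0301 × 1.017 × 1.078 ≈ 1.25001.
Nominal growth factor: 1.83430. Real growth factor = 1.83430 / 1.25001 ≈ 1.46743.
Total real return ≈ 46.7429%.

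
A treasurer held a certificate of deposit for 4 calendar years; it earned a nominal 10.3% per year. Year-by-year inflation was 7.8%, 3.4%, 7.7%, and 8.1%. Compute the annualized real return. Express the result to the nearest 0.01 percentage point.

3.34%

Cumulative inflation factor: 1.078 × 1.034 × 1.077 × 1.081 ≈ 1.29772.
Nominal growth factor: 1.48014. Real growth factor = 1.48014 / 1.29772 ≈ 1.14057.
Annualized: 1.14057^(1/4) − 1 ≈ 0.03343.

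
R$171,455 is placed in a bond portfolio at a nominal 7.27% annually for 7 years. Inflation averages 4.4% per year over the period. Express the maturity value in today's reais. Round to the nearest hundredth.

R$207,297.77

Nominal value at maturity: R$171,455 × (1 + 7.27%)^7 ≈ R$280,219.35.
Price-level factor over 7 years: (1 + 4.4%)^7 ≈ 1.3517721377.
Dividing the nominal maturity value by the price-level factor gives the value in today's money.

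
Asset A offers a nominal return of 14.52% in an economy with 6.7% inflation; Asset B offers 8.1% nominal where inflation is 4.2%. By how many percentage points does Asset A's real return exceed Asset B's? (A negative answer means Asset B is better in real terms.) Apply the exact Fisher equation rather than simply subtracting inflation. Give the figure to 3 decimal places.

3.586

Asset A real return: 1.1452/1.067 − 1 = 7.3290%.
Asset B real return: 1.081/1.042 − 1 = 3.7428%.
Difference: 7.3290 − 3.7428 = 3.5862 pp.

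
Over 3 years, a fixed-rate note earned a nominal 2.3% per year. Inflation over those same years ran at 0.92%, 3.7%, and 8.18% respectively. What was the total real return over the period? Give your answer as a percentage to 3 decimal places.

-5.436%

Cumulative inflation factor: 1.0092 × 1.037 × 1.0818 ≈ 1.13215.
Nominal growth factor: 1.07060. Real growth factor = 1.07060 / 1.13215 ≈ 0.94564.
Total real return ≈ -5.4364%.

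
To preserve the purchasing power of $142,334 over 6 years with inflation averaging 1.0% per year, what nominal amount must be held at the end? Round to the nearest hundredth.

Cumulative price-level factor: (1+1.0%)^6 ≈ 1.0615201506.
The nominal amount required is $142,334 scaled up by that factor.

$151,090.41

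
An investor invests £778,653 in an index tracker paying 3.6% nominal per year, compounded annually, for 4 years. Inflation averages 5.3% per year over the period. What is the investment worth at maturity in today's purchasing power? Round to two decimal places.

Nominal value at maturity: £778,653 × (1 + 3.6%)^4 ≈ £896,980.46.
Price-level factor over 4 years: (1 + 5.3%)^4 ≈ 1.2294573985.
Dividing the nominal maturity value by the price-level factor gives the value in today's money.

£729,574.25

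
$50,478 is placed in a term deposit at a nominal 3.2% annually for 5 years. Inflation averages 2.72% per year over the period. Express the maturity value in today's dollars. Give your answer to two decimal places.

$51,668.47

Nominal value at maturity: $50,478 × (1 + 3.2%)^5 ≈ $59,088.18.
Price-level factor over 5 years: (1 + 2.72%)^5 ≈ 1.1436023882.
The maturity value deflated by that factor is the answer in today's purchasing power.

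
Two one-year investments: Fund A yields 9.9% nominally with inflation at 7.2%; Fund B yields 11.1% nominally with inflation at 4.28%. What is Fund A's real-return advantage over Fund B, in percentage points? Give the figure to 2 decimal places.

-4.02

Fund A real return: 1.099/1.072 − 1 = 2.519%.
Fund B real return: 1.111/1.0428 − 1 = 6.540%.
Difference: 2.519 − 6.540 = -4.021 pp.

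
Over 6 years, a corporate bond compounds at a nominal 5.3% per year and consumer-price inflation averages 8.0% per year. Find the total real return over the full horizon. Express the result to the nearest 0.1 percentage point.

The annual real rate is (1+5.3%)/(1+8.0%) − 1 = -2.5000%.
Compounded over 6 years: (1 + -0.025000)^6 − 1 ≈ -0.14093.

-14.1%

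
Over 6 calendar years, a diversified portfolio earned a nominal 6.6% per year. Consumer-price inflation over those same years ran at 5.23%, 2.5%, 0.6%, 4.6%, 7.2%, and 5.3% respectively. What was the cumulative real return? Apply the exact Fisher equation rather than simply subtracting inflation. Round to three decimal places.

14.532%

Cumulative inflation factor: 1.0523 × 1.025 × 1.006 × 1.046 × 1.072 × 1.053 ≈ 1.28120.
Nominal growth factor: 1.46738. Real growth factor = 1.46738 / 1.28120 ≈ 1.14532.
Total real return ≈ 14.5320%.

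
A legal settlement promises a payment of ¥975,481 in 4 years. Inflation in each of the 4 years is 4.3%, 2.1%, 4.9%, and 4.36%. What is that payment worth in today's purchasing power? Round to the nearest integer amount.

¥836,757

Price-level factor over 4 years: 1.043 × 1.021 × 1.049 × 1.0436 ≈ 1.1657880766.
Purchasing power today: ¥975,481 divided by that factor.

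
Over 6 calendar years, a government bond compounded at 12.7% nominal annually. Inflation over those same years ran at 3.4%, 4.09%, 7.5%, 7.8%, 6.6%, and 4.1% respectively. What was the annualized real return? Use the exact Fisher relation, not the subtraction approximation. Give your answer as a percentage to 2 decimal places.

Cumulative inflation factor: 1.034 × 1.0409 × 1.075 × 1.078 × 1.066 × 1.041 ≈ 1.38409.
Nominal growth factor: 2.04901. Real growth factor = 2.04901 / 1.38409 ≈ 1.48040.
Annualized: 1.48040^(1/6) − 1 ≈ 0.06757.

6.76%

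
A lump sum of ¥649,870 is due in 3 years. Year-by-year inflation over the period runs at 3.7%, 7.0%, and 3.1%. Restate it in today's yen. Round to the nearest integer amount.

Price-level factor over 3 years: 1.037 × 1.070 × 1.031 = 1.14398729.
Purchasing power today: ¥649,870 divided by that factor.

¥568,074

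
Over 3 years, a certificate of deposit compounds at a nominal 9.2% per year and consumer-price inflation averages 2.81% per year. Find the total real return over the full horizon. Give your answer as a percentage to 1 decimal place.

19.8%

The annual real rate is (1+9.2%)/(1+2.81%) − 1 = 6.2153%.
Compounded over 3 years: (1 + 0.062153)^3 − 1 ≈ 0.19829.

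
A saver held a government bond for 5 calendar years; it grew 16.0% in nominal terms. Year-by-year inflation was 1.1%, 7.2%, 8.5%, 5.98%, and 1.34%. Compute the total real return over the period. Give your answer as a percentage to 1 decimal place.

Cumulative inflation factor: 1.011 × 1.072 × 1.085 × 1.0598 × 1.0134 ≈ 1.26293.
Nominal growth factor: 1.16000. Real growth factor = 1.16000 / 1.26293 ≈ 0.91850.
Total real return ≈ -8.1504%.

-8.2%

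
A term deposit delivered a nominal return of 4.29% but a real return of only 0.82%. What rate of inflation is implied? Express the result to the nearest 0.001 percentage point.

3.442%

From (1+r_nom) = (1+r_real)(1+π), we get 1+π = (1 + 4.29%)/(1 + 0.82%) = 1.0429/1.0082 ≈ 1.03442.
So π ≈ 3.4418%.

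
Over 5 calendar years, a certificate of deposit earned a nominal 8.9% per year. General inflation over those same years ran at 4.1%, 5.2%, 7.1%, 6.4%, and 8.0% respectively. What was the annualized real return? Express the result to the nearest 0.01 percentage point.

2.59%

Cumulative inflation factor: 1.041 × 1.052 × 1.071 × 1.064 × 1.080 ≈ 1.34779.
Nominal growth factor: 1.53158. Real growth factor = 1.53158 / 1.34779 ≈ 1.13637.
Annualized: 1.13637^(1/5) − 1 ≈ 0.02590.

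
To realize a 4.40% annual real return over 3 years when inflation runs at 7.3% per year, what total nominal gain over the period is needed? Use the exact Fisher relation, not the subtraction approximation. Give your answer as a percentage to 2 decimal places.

40.57%

Required annual nominal rate: (1+4.40%)(1+7.3%) − 1 = 12.0212%.
Cumulative over 3 years: (1 + 0.120212)^3 − 1 ≈ 0.40573.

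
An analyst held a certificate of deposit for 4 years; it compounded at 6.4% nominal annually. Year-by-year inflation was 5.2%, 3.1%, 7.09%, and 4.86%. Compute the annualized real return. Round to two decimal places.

1.28%

Cumulative inflation factor: 1.052 × 1.031 × 1.0709 × 1.0486 ≈ 1.21796.
Nominal growth factor: 1.28164. Real growth factor = 1.28164 / 1.21796 ≈ 1.05228.
Annualized: 1.05228^(1/4) − 1 ≈ 0.01282.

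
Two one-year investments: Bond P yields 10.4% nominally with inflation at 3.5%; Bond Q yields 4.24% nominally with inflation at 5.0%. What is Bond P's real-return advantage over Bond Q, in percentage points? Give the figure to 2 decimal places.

7.39

Bond P real return: 1.104/1.035 − 1 = 6.667%.
Bond Q real return: 1.0424/1.050 − 1 = -0.724%.
Difference: 6.667 − (-0.724) = 7.391 pp.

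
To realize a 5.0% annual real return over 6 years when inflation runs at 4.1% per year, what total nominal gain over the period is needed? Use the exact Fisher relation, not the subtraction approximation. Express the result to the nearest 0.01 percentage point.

70.55%

Required annual nominal rate: (1+5.0%)(1+4.1%) − 1 = 9.305%.
Cumulative over 6 years: (1 + 0.09305)^6 − 1 ≈ 0.70545.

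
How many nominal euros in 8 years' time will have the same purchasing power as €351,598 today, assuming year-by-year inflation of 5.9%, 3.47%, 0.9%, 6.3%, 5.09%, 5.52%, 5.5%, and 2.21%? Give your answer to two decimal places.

Cumulative price-level factor: 1.059 × 1.0347 × 1.009 × 1.063 × 1.0509 × 1.0552 × 1.055 × 1.0221 ≈ 1.4053252920.
Multiplying €351,598 by the price-level factor gives the future nominal sum.

€494,109.56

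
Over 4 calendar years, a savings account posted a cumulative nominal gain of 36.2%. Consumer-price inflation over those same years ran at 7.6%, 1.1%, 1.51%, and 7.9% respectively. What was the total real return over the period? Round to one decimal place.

14.3%

Cumulative inflation factor: 1.076 × 1.011 × 1.0151 × 1.079 ≈ 1.19150.
Nominal growth factor: 1.36200. Real growth factor = 1.36200 / 1.19150 ≈ 1.14310.
Total real return ≈ 14.3098%.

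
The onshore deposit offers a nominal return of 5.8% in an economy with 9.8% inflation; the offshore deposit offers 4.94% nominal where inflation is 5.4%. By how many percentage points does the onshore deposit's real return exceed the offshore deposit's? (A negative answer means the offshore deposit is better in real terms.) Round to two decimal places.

The onshore deposit real return: 1.058/1.098 − 1 = -3.643%.
The offshore deposit real return: 1.0494/1.054 − 1 = -0.436%.
Difference: -3.643 − (-0.436) = -3.207 pp.

-3.21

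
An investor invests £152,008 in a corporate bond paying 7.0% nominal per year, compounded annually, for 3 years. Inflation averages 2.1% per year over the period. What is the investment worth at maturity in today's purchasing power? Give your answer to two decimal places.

Nominal value at maturity: £152,008 × (1 + 7.0%)^3 ≈ £186,216.34.
Price-level factor over 3 years: (1 + 2.1%)^3 = 1.064332261.
The maturity value deflated by that factor is the answer in today's purchasing power.

£174,960.72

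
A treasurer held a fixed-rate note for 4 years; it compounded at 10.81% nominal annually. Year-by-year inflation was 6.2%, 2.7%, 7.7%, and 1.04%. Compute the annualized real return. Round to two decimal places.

6.16%

Cumulative inflation factor: 1.062 × 1.027 × 1.077 × 1.0104 ≈ 1.18687.
Nominal growth factor: 1.50770. Real growth factor = 1.50770 / 1.18687 ≈ 1.27032.
Annualized: 1.27032^(1/4) − 1 ≈ 0.06164.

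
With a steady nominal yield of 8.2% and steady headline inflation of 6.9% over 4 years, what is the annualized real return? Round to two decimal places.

With constant rates the annual real return is the same each year: (1+8.2%)/(1+6.9%) − 1 = 0.01216.

1.22%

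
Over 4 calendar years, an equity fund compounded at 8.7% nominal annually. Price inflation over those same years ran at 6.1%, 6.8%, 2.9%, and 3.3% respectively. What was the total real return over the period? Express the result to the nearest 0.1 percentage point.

15.9%

Cumulative inflation factor: 1.061 × 1.068 × 1.029 × 1.033 ≈ 1.20449.
Nominal growth factor: 1.39611. Real growth factor = 1.39611 / 1.20449 ≈ 1.15909.
Total real return ≈ 15.9086%.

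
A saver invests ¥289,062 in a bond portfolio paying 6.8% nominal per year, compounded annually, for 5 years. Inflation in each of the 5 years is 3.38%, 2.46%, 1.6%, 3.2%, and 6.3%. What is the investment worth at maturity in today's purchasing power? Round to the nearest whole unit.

Nominal value at maturity: ¥289,062 × (1 + 6.8%)^5 ≈ ¥401,650.
Price-level factor over 5 years: 1.0338 × 1.0246 × 1.016 × 1.032 × 1.063 ≈ 1.1805857834.
Dividing the nominal maturity value by the price-level factor gives the value in today's money.

¥340,212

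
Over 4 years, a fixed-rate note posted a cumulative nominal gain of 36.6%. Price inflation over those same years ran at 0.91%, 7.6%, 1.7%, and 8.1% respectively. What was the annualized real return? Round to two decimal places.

Cumulative inflation factor: 1.0091 × 1.076 × 1.017 × 1.081 ≈ 1.19369.
Nominal growth factor: 1.36600. Real growth factor = 1.36600 / 1.19369 ≈ 1.14435.
Annualized: 1.14435^(1/4) − 1 ≈ 0.03428.

3.43%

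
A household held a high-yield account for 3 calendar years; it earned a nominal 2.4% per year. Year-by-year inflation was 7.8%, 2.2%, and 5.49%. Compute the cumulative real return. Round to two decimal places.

-7.61%

Cumulative inflation factor: 1.078 × 1.022 × 1.0549 ≈ 1.16220.
Nominal growth factor: 1.07374. Real growth factor = 1.07374 / 1.16220 ≈ 0.92389.
Total real return ≈ -7.6113%.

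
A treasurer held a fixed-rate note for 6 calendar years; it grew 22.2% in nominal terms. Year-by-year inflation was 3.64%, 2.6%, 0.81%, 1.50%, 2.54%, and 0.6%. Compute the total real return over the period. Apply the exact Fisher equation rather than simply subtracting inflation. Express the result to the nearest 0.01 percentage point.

Cumulative inflation factor: 1.0364 × 1.026 × 1.0081 × 1.0150 × 1.0254 × 1.006 ≈ 1.12237.
Nominal growth factor: 1.22200. Real growth factor = 1.22200 / 1.12237 ≈ 1.08877.
Total real return ≈ 8.8768%.

8.88%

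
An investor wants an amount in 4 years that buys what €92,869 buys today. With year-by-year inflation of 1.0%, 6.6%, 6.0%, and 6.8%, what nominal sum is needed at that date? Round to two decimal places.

€113,194.80

Cumulative price-level factor: 1.010 × 1.066 × 1.060 × 1.068 = 1.2188652528.
Multiplying €92,869 by the price-level factor gives the future nominal sum.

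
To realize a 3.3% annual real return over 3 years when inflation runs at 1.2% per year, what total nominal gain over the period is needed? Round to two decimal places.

14.25%

Required annual nominal rate: (1+3.3%)(1+1.2%) − 1 = 4.5396%.
Cumulative over 3 years: (1 + 0.045396)^3 − 1 ≈ 0.14246.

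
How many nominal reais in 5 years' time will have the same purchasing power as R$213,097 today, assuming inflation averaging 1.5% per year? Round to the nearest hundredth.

R$229,565.99

Cumulative price-level factor: (1+1.5%)^5 ≈ 1.0772840039.
The nominal amount required is R$213,097 scaled up by that factor.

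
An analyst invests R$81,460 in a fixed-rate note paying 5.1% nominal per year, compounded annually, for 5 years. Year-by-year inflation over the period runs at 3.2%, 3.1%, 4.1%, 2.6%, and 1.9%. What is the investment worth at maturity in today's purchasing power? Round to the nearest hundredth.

R$90,208.48

Nominal value at maturity: R$81,460 × (1 + 5.1%)^5 ≈ R$104,461.92.
Price-level factor over 5 years: 1.032 × 1.031 × 1.041 × 1.026 × 1.019 ≈ 1.1580055394.
The maturity value deflated by that factor is the answer in today's purchasing power.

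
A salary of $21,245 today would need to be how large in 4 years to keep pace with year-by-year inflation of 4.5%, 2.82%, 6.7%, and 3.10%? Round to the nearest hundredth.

Cumulative price-level factor: 1.045 × 1.0282 × 1.067 × 1.0310 ≈ 1.1819986341.
The nominal amount required is $21,245 scaled up by that factor.

$25,111.56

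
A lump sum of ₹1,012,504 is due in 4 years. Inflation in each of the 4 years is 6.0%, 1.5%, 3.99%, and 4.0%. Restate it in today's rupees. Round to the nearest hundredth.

₹870,161.62

Price-level factor over 4 years: 1.060 × 1.015 × 1.0399 × 1.040 = 1.1635815464.
Purchasing power today: ₹1,012,504 divided by that factor.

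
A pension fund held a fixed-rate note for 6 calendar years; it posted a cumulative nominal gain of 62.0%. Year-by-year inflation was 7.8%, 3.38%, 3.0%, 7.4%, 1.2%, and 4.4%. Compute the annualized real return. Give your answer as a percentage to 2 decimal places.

3.70%

Cumulative inflation factor: 1.078 × 1.0338 × 1.030 × 1.074 × 1.012 × 1.044 ≈ 1.30250.
Nominal growth factor: 1.62000. Real growth factor = 1.62000 / 1.30250 ≈ 1.24376.
Annualized: 1.24376^(1/6) − 1 ≈ 0.03703.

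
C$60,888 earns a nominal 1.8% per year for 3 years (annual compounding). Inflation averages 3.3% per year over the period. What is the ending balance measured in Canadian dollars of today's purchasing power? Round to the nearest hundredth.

C$58,273.90

Nominal value at maturity: C$60,888 × (1 + 1.8%)^3 ≈ C$64,235.49.
Price-level factor over 3 years: (1 + 3.3%)^3 = 1.102302937.
Dividing the nominal maturity value by the price-level factor gives the value in today's money.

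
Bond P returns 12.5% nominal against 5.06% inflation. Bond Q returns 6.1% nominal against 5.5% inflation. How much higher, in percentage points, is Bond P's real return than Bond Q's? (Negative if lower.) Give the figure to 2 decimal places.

Bond P real return: 1.125/1.0506 − 1 = 7.082%.
Bond Q real return: 1.061/1.055 − 1 = 0.569%.
Difference: 7.082 − 0.569 = 6.513 pp.

6.51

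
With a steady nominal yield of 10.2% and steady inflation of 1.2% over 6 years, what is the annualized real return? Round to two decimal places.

With constant rates the annual real return is the same each year: (1+10.2%)/(1+1.2%) − 1 = 0.08893.

8.89%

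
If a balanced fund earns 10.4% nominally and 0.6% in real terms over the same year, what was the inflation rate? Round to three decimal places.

From (1+r_nom) = (1+r_real)(1+π), we get 1+π = (1 + 10.4%)/(1 + 0.6%) = 1.104/1.006 ≈ 1.09742.
So π ≈ 9.7416%.

9.742%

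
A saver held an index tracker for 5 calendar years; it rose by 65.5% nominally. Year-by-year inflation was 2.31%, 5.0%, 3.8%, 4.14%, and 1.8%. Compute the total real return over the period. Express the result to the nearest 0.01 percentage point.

Cumulative inflation factor: 1.0231 × 1.050 × 1.038 × 1.0414 × 1.018 ≈ 1.18214.
Nominal growth factor: 1.65500. Real growth factor = 1.65500 / 1.18214 ≈ 1.40000.
Total real return ≈ 40.0000%.

40.00%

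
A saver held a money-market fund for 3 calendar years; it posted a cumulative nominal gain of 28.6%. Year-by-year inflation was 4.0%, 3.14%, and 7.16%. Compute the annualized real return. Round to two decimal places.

Cumulative inflation factor: 1.040 × 1.0314 × 1.0716 ≈ 1.14946.
Nominal growth factor: 1.28600. Real growth factor = 1.28600 / 1.14946 ≈ 1.11879.
Annualized: 1.11879^(1/3) − 1 ≈ 0.03812.

3.81%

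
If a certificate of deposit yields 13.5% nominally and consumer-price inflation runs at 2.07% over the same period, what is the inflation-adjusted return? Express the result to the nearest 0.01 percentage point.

Real return via the Fisher equation: (1 + 13.5%)/(1 + 2.07%) − 1 = 1.135/1.0207 − 1 ≈ 0.11198.

11.20%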